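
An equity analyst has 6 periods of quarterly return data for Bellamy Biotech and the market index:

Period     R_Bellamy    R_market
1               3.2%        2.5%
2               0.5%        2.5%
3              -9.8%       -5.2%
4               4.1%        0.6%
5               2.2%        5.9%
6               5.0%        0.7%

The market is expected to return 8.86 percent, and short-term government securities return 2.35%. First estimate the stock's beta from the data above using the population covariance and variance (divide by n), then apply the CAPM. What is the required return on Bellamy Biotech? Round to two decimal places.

9.45%

Mean R_i = (3.2 + 0.5 − 9.8 + 4.1 + 2.2 + 5.0) / 6 = 0.8667%
Mean R_m = (2.5 + 2.5 − 5.2 + 0.6 + 5.9 + 0.7) / 6 = 1.1667%
Σ(R_i − R̄_i)(R_m − R̄_m) = 73.0833  ⇒  Cov = 73.0833 / 6 = 12.1806
Σ(R_m − R̄_m)² = 67.0333  ⇒  Var(R_m) = 67.0333 / 6 = 11.1722
β = Cov / Var(R_m) = 12.1806 / 11.1722 = 1.0903
MRP = 8.86% − 2.35% = 6.51%
E(R) = R_f + β × MRP = 2.35% + 1.0903 × 6.51% = 9.45%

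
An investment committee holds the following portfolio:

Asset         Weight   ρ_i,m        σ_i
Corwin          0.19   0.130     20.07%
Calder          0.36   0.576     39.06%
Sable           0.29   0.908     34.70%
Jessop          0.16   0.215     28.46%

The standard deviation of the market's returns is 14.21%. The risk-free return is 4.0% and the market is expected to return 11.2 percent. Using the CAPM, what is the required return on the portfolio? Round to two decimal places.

β_Corwin = 0.130 × 20.07% / 14.21% = 0.1836
β_Calder = 0.576 × 39.06% / 14.21% = 1.5833
β_Sable = 0.908 × 34.70% / 14.21% = 2.2173
β_Jessop = 0.215 × 28.46% / 14.21% = 0.4306
β_P = Σ w_i β_i = 0.19×0.1836 + 0.36×1.5833 + 0.29×2.2173 + 0.16×0.4306 = 1.3168
MRP = 11.2% − 4.0% = 7.20%
E(R_P) = R_f + β_P × MRP = 4.0% + 1.3168 × 7.2% = 13.48%

13.48%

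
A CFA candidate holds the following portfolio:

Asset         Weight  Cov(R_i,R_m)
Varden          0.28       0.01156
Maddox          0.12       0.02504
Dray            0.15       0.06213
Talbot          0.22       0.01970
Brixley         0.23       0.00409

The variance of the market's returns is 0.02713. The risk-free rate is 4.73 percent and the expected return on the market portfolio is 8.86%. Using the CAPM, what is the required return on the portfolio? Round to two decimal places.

7.90%

β_Varden = 0.01156 / 0.02713 = 0.4261
β_Maddox = 0.02504 / 0.02713 = 0.9230
β_Dray = 0.06213 / 0.02713 = 2.2901
β_Talbot = 0.01970 / 0.02713 = 0.7261
β_Brixley = 0.00409 / 0.02713 = 0.1508
β_P = Σ w_i β_i = 0.28×0.4261 + 0.12×0.9230 + 0.15×2.2901 + 0.22×0.7261 + 0.23×0.1508 = 0.7680
MRP = 8.86% − 4.73% = 4.13%
E(R_P) = R_f + β_P × MRP = 4.73% + 0.7680 × 4.13% = 7.90%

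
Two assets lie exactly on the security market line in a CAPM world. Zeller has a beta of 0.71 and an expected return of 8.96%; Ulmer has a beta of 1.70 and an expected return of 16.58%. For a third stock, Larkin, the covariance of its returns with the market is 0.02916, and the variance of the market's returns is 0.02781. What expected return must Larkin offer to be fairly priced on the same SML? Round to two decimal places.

11.57%

MRP = (16.58% − 8.96%) / (1.70 − 0.71) = 7.6970%
R_f = 8.96% − 0.71 × 7.6970% = 3.4951%
β_Larkin = Cov / Var(R_m) = 0.02916 / 0.02781 = 1.0485
E(R_Larkin) = R_f + β × MRP = 3.4951% + 1.0485 × 7.6970% = 11.57%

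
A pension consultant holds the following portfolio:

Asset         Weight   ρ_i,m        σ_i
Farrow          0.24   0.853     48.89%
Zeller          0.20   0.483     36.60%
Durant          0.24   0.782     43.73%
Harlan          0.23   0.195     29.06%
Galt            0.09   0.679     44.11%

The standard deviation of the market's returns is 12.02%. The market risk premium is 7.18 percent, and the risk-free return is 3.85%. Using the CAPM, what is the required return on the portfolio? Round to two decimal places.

β_Farrow = 0.853 × 48.89% / 12.02% = 3.4695
β_Zeller = 0.483 × 36.60% / 12.02% = 1.4707
β_Durant = 0.782 × 43.73% / 12.02% = 2.8450
β_Harlan = 0.195 × 29.06% / 12.02% = 0.4714
β_Galt = 0.679 × 44.11% / 12.02% = 2.4917
β_P = Σ w_i β_i = 0.24×3.4695 + 0.20×1.4707 + 0.24×2.8450 + 0.23×0.4714 + 0.09×2.4917 = 2.1423
E(R_P) = R_f + β_P × MRP = 3.85% + 2.1423 × 7.18% = 19.23%

19.23%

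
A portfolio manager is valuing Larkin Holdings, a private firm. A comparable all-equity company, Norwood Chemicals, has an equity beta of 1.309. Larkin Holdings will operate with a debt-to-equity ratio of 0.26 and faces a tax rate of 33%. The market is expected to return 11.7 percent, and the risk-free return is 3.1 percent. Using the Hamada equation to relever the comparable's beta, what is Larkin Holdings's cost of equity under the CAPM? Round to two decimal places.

16.32%

β_L = β_U × [1 + (1 − t)(D/E)] = 1.309 × [1 + (1 − 0.33) × 0.26]
    = 1.309 × [1 + 0.67 × 0.26] = 1.309 × 1.1742 = 1.5370
MRP = 11.7% − 3.1% = 8.60%
E(R) = R_f + β_L × MRP = 3.1% + 1.5370 × 8.6% = 16.32%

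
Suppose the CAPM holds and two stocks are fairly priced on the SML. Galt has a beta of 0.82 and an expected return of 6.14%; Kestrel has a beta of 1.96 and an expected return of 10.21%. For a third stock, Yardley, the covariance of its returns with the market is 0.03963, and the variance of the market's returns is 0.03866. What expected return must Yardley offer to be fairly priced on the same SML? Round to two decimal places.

6.87%

MRP = (10.21% − 6.14%) / (1.96 − 0.82) = 3.5702%
R_f = 6.14% − 0.82 × 3.5702% = 3.2124%
β_Yardley = Cov / Var(R_m) = 0.03963 / 0.03866 = 1.0251
E(R_Yardley) = R_f + β × MRP = 3.2124% + 1.0251 × 3.5702% = 6.87%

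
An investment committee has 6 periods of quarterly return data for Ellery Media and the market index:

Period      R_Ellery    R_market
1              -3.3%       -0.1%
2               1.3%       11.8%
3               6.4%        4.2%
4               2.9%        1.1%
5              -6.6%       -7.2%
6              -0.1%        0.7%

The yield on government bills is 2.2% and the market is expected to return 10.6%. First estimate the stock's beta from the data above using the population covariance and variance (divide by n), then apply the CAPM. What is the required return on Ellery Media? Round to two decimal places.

Mean R_i = (-3.3 + 1.3 + 6.4 + 2.9 − 6.6 − 0.1) / 6 = 0.1000%
Mean R_m = (-0.1 + 11.8 + 4.2 + 1.1 − 7.2 + 0.7) / 6 = 1.7500%
Σ(R_i − R̄_i)(R_m − R̄_m) = 92.1400  ⇒  Cov = 92.1400 / 6 = 15.3567
Σ(R_m − R̄_m)² = 192.0550  ⇒  Var(R_m) = 192.0550 / 6 = 32.0092
β = Cov / Var(R_m) = 15.3567 / 32.0092 = 0.4798
MRP = 10.6% − 2.2% = 8.40%
E(R) = R_f + β × MRP = 2.2% + 0.4798 × 8.4% = 6.23%

6.23%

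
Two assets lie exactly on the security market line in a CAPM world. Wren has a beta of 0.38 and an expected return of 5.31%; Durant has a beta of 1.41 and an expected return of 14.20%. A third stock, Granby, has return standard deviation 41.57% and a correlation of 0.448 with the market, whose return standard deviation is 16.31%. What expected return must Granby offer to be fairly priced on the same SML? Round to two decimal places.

11.89%

MRP = (14.20% − 5.31%) / (1.41 − 0.38) = 8.6311%
R_f = 5.31% − 0.38 × 8.6311% = 2.0302%
β_Granby = ρ·σ_i/σ_m = 0.448 × 41.57 / 16.31 = 1.1418
E(R_Granby) = R_f + β × MRP = 2.0302% + 1.1418 × 8.6311% = 11.89%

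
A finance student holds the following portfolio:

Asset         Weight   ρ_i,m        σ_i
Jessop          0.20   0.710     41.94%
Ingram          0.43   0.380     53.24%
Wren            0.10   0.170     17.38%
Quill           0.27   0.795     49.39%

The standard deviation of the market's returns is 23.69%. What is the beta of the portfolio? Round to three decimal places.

β_Jessop = 0.710 × 41.94% / 23.69% = 1.2570
β_Ingram = 0.380 × 53.24% / 23.69% = 0.8540
β_Wren = 0.170 × 17.38% / 23.69% = 0.1247
β_Quill = 0.795 × 49.39% / 23.69% = 1.6575
β_P = Σ w_i β_i = 0.20×1.2570 + 0.43×0.8540 + 0.10×0.1247 + 0.27×1.6575 = 1.0786

1.079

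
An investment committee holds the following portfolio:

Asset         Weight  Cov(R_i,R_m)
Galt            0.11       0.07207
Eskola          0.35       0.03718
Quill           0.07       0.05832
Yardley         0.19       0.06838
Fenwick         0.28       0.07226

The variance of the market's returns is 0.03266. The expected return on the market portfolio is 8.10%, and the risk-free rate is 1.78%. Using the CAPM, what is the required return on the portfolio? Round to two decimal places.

13.05%

β_Galt = 0.07207 / 0.03266 = 2.2067
β_Eskola = 0.03718 / 0.03266 = 1.1384
β_Quill = 0.05832 / 0.03266 = 1.7857
β_Yardley = 0.06838 / 0.03266 = 2.0937
β_Fenwick = 0.07226 / 0.03266 = 2.2125
β_P = Σ w_i β_i = 0.11×2.2067 + 0.35×1.1384 + 0.07×1.7857 + 0.19×2.0937 + 0.28×2.2125 = 1.7835
MRP = 8.10% − 1.78% = 6.32%
E(R_P) = R_f + β_P × MRP = 1.78% + 1.7835 × 6.32% = 13.05%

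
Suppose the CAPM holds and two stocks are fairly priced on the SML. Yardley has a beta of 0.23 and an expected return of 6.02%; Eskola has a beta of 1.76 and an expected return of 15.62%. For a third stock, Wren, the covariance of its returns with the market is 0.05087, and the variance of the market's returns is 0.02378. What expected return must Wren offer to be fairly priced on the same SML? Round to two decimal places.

18.00%

MRP = (15.62% − 6.02%) / (1.76 − 0.23) = 6.2745%
R_f = 6.02% − 0.23 × 6.2745% = 4.5769%
β_Wren = Cov / Var(R_m) = 0.05087 / 0.02378 = 2.1392
E(R_Wren) = R_f + β × MRP = 4.5769% + 2.1392 × 6.2745% = 18.00%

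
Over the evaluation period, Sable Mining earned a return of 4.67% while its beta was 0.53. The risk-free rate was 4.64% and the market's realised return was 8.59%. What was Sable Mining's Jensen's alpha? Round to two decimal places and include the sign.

-2.06%

Market excess return = 8.59% − 4.64% = 3.95%
CAPM benchmark = R_f + β(R_m − R_f) = 4.64% + 0.53 × 3.95% = 6.7335%
α = actual − benchmark = 4.67% − 6.7335% = -2.06%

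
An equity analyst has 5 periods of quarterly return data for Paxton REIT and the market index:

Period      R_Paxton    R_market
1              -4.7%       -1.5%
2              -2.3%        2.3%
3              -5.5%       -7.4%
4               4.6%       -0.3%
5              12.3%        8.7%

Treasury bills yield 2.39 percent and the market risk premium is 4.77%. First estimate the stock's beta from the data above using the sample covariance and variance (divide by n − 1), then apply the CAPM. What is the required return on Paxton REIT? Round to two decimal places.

Mean R_i = (-4.7 − 2.3 − 5.5 + 4.6 + 12.3) / 5 = 0.8800%
Mean R_m = (-1.5 + 2.3 − 7.4 − 0.3 + 8.7) / 5 = 0.3600%
Σ(R_i − R̄_i)(R_m − R̄_m) = 146.5060  ⇒  Cov = 146.5060 / 4 = 36.6265
Σ(R_m − R̄_m)² = 137.4320  ⇒  Var(R_m) = 137.4320 / 4 = 34.3580
β = Cov / Var(R_m) = 36.6265 / 34.3580 = 1.0660
E(R) = R_f + β × MRP = 2.39% + 1.0660 × 4.77% = 7.47%

7.47%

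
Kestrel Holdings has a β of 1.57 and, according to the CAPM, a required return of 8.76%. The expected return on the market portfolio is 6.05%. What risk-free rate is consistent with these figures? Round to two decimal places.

1.30%

E(R) = R_f + β(E(R_m) − R_f) = R_f(1 − β) + β·E(R_m)
8.76% = R_f × (1 − 1.57) + 1.57 × 6.05%
8.76% = R_f × -0.57 + 9.4985%
R_f = (8.76% − 9.4985%) / -0.57 = 1.30%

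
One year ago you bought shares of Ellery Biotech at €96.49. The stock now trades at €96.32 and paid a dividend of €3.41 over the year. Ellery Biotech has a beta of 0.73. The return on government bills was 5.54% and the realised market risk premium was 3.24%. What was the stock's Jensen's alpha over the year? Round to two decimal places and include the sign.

Realised HPR = (P1 + D1 − P0) / P0 = (96.32 + 3.41 − 96.49) / 96.49 = 3.24 / 96.49 = 3.3579%
CAPM required = R_f + β·MRP = 5.54% + 0.73 × 3.24% = 7.9052%
α = realised − required = 3.3579% − 7.9052% = -4.55%

-4.55%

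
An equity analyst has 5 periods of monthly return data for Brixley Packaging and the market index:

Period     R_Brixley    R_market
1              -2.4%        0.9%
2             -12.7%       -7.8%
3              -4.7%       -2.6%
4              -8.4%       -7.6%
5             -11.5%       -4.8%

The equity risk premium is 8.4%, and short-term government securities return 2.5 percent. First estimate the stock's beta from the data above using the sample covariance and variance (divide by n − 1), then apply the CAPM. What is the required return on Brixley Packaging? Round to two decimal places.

Mean R_i = (-2.4 − 12.7 − 4.7 − 8.4 − 11.5) / 5 = -7.9400%
Mean R_m = (0.9 − 7.8 − 2.6 − 7.6 − 4.8) / 5 = -4.3800%
Σ(R_i − R̄_i)(R_m − R̄_m) = 54.2740  ⇒  Cov = 54.2740 / 4 = 13.5685
Σ(R_m − R̄_m)² = 53.2880  ⇒  Var(R_m) = 53.2880 / 4 = 13.3220
β = Cov / Var(R_m) = 13.5685 / 13.3220 = 1.0185
E(R) = R_f + β × MRP = 2.5% + 1.0185 × 8.4% = 11.06%

11.06%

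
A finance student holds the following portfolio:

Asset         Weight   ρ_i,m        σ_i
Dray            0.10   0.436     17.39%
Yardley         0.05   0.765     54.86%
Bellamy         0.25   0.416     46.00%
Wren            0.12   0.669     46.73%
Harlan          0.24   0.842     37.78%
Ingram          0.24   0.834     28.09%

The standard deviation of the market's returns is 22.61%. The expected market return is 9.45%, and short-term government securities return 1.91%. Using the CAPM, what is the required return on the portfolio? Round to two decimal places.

β_Dray = 0.436 × 17.39% / 22.61% = 0.3353
β_Yardley = 0.765 × 54.86% / 22.61% = 1.8562
β_Bellamy = 0.416 × 46.00% / 22.61% = 0.8464
β_Wren = 0.669 × 46.73% / 22.61% = 1.3827
β_Harlan = 0.842 × 37.78% / 22.61% = 1.4069
β_Ingram = 0.834 × 28.09% / 22.61% = 1.0361
β_P = Σ w_i β_i = 0.10×0.3353 + 0.05×1.8562 + 0.25×0.8464 + 0.12×1.3827 + 0.24×1.4069 + 0.24×1.0361 = 1.0902
MRP = 9.45% − 1.91% = 7.54%
E(R_P) = R_f + β_P × MRP = 1.91% + 1.0902 × 7.54% = 10.13%

10.13%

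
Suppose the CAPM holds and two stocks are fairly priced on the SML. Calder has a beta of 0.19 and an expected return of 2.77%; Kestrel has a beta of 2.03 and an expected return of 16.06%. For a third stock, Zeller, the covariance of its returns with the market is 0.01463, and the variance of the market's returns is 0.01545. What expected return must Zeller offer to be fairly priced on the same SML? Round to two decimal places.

MRP = (16.06% − 2.77%) / (2.03 − 0.19) = 7.2228%
R_f = 2.77% − 0.19 × 7.2228% = 1.3977%
β_Zeller = Cov / Var(R_m) = 0.01463 / 0.01545 = 0.9469
E(R_Zeller) = R_f + β × MRP = 1.3977% + 0.9469 × 7.2228% = 8.24%

8.24%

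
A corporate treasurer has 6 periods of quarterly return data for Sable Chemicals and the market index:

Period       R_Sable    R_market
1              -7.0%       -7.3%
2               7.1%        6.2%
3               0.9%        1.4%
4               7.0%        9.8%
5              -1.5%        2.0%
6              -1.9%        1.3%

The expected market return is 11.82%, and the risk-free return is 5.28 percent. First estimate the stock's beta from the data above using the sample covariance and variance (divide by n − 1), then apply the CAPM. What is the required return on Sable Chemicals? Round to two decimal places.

Mean R_i = (-7.0 + 7.1 + 0.9 + 7.0 − 1.5 − 1.9) / 6 = 0.7667%
Mean R_m = (-7.3 + 6.2 + 1.4 + 9.8 + 2.0 + 1.3) / 6 = 2.2333%
Σ(R_i − R̄_i)(R_m − R̄_m) = 149.2367  ⇒  Cov = 149.2367 / 5 = 29.8473
Σ(R_m − R̄_m)² = 165.4933  ⇒  Var(R_m) = 165.4933 / 5 = 33.0987
β = Cov / Var(R_m) = 29.8473 / 33.0987 = 0.9018
MRP = 11.82% − 5.28% = 6.54%
E(R) = R_f + β × MRP = 5.28% + 0.9018 × 6.54% = 11.18%

11.18%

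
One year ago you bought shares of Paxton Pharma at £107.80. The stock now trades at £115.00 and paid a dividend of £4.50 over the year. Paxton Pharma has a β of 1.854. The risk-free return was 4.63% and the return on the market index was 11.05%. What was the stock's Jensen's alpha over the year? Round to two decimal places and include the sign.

-5.68%

Realised HPR = (P1 + D1 − P0) / P0 = (115.00 + 4.50 − 107.80) / 107.80 = 11.70 / 107.80 = 10.8534%
MRP = 11.05% − 4.63% = 6.42%
CAPM required = R_f + β·MRP = 4.63% + 1.854 × 6.42% = 16.53268%
α = realised − required = 10.8534% − 16.53268% = -5.68%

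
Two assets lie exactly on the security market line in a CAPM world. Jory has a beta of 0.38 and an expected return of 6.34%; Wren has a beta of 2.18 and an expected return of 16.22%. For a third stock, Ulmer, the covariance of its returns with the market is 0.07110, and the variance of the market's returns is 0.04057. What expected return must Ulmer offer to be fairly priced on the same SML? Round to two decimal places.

MRP = (16.22% − 6.34%) / (2.18 − 0.38) = 5.4889%
R_f = 6.34% − 0.38 × 5.4889% = 4.2542%
β_Ulmer = Cov / Var(R_m) = 0.07110 / 0.04057 = 1.7525
E(R_Ulmer) = R_f + β × MRP = 4.2542% + 1.7525 × 5.4889% = 13.87%

13.87%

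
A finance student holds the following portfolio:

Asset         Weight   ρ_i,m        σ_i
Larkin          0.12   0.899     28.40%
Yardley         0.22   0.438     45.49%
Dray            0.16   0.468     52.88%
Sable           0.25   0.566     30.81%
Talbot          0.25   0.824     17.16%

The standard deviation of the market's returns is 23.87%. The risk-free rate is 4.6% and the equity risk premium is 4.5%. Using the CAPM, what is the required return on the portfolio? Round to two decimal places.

β_Larkin = 0.899 × 28.40% / 23.87% = 1.0696
β_Yardley = 0.438 × 45.49% / 23.87% = 0.8347
β_Dray = 0.468 × 52.88% / 23.87% = 1.0368
β_Sable = 0.566 × 30.81% / 23.87% = 0.7306
β_Talbot = 0.824 × 17.16% / 23.87% = 0.5924
β_P = Σ w_i β_i = 0.12×1.0696 + 0.22×0.8347 + 0.16×1.0368 + 0.25×0.7306 + 0.25×0.5924 = 0.8086
E(R_P) = R_f + β_P × MRP = 4.6% + 0.8086 × 4.5% = 8.24%

8.24%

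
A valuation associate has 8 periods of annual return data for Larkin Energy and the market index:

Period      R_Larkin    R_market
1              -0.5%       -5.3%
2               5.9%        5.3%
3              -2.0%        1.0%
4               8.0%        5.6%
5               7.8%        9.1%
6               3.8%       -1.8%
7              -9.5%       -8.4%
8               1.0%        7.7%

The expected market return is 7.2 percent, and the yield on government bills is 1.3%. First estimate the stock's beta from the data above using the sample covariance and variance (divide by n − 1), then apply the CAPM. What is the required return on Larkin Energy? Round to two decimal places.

5.57%

Mean R_i = (-0.5 + 5.9 − 2.0 + 8.0 + 7.8 + 3.8 − 9.5 + 1.0) / 8 = 1.8125%
Mean R_m = (-5.3 + 5.3 + 1.0 + 5.6 + 9.1 − 1.8 − 8.4 + 7.7) / 8 = 1.6500%
Σ(R_i − R̄_i)(R_m − R̄_m) = 204.4350  ⇒  Cov = 204.4350 / 7 = 29.2050
Σ(R_m − R̄_m)² = 282.6600  ⇒  Var(R_m) = 282.6600 / 7 = 40.3800
β = Cov / Var(R_m) = 29.2050 / 40.3800 = 0.7233
MRP = 7.2% − 1.3% = 5.90%
E(R) = R_f + β × MRP = 1.3% + 0.7233 × 5.9% = 5.57%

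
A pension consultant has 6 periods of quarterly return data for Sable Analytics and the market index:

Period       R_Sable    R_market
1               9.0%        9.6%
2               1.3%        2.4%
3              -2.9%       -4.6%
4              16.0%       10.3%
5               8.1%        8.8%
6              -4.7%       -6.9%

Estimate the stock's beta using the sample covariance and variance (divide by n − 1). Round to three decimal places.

Mean R_i = (9.0 + 1.3 − 2.9 + 16.0 + 8.1 − 4.7) / 6 = 4.4667%
Mean R_m = (9.6 + 2.4 − 4.6 + 10.3 + 8.8 − 6.9) / 6 = 3.2667%
Σ(R_i − R̄_i)(R_m − R̄_m) = 283.8233  ⇒  Cov = 283.8233 / 5 = 56.7647
Σ(R_m − R̄_m)² = 286.1933  ⇒  Var(R_m) = 286.1933 / 5 = 57.2387
β = Cov / Var(R_m) = 56.7647 / 57.2387 = 0.9917

0.992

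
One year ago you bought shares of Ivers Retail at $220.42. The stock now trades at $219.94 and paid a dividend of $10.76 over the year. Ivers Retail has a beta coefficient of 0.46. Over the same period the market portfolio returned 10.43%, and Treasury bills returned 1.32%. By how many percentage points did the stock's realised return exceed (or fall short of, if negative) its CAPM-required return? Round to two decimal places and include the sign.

Realised HPR = (P1 + D1 − P0) / P0 = (219.94 + 10.76 − 220.42) / 220.42 = 10.28 / 220.42 = 4.6638%
MRP = 10.43% − 1.32% = 9.11%
CAPM required = R_f + β·MRP = 1.32% + 0.46 × 9.11% = 5.5106%
α = realised − required = 4.6638% − 5.5106% = -0.85%

-0.85%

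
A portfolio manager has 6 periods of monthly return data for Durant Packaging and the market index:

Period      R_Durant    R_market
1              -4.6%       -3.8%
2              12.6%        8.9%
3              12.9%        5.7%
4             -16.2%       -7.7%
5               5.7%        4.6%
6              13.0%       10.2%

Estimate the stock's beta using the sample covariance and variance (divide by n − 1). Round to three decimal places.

1.621

Mean R_i = (-4.6 + 12.6 + 12.9 − 16.2 + 5.7 + 13.0) / 6 = 3.9000%
Mean R_m = (-3.8 + 8.9 + 5.7 − 7.7 + 4.6 + 10.2) / 6 = 2.9833%
Σ(R_i − R̄_i)(R_m − R̄_m) = 416.9000  ⇒  Cov = 416.9000 / 5 = 83.3800
Σ(R_m − R̄_m)² = 257.2283  ⇒  Var(R_m) = 257.2283 / 5 = 51.4457
β = Cov / Var(R_m) = 83.3800 / 51.4457 = 1.6207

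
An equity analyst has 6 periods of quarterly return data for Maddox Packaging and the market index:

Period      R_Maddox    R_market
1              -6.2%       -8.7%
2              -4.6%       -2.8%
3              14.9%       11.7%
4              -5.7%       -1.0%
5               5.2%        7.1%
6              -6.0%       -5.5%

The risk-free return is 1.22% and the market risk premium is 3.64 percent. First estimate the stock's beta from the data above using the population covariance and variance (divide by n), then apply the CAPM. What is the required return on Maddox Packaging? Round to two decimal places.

Mean R_i = (-6.2 − 4.6 + 14.9 − 5.7 + 5.2 − 6.0) / 6 = -0.4000%
Mean R_m = (-8.7 − 2.8 + 11.7 − 1.0 + 7.1 − 5.5) / 6 = 0.1333%
Σ(R_i − R̄_i)(R_m − R̄_m) = 317.0900  ⇒  Cov = 317.0900 / 6 = 52.8483
Σ(R_m − R̄_m)² = 301.9733  ⇒  Var(R_m) = 301.9733 / 6 = 50.3289
β = Cov / Var(R_m) = 52.8483 / 50.3289 = 1.0501
E(R) = R_f + β × MRP = 1.22% + 1.0501 × 3.64% = 5.04%

5.04%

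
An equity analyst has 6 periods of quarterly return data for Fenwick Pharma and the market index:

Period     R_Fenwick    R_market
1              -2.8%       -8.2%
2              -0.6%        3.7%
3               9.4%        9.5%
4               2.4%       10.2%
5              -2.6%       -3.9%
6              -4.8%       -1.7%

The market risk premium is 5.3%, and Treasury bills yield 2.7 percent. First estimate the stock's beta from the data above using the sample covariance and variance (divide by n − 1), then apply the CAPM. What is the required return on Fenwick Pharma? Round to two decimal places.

Mean R_i = (-2.8 − 0.6 + 9.4 + 2.4 − 2.6 − 4.8) / 6 = 0.1667%
Mean R_m = (-8.2 + 3.7 + 9.5 + 10.2 − 3.9 − 1.7) / 6 = 1.6000%
Σ(R_i − R̄_i)(R_m − R̄_m) = 151.2200  ⇒  Cov = 151.2200 / 5 = 30.2440
Σ(R_m − R̄_m)² = 277.9600  ⇒  Var(R_m) = 277.9600 / 5 = 55.5920
β = Cov / Var(R_m) = 30.2440 / 55.5920 = 0.5440
E(R) = R_f + β × MRP = 2.7% + 0.5440 × 5.3% = 5.58%

5.58%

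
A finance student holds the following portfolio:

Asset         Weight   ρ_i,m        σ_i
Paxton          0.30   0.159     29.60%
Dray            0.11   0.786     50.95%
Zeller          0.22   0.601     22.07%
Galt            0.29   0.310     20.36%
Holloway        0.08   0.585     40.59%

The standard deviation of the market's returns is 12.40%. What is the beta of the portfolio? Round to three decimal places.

β_Paxton = 0.159 × 29.60% / 12.40% = 0.3795
β_Dray = 0.786 × 50.95% / 12.40% = 3.2296
β_Zeller = 0.601 × 22.07% / 12.40% = 1.0697
β_Galt = 0.310 × 20.36% / 12.40% = 0.5090
β_Holloway = 0.585 × 40.59% / 12.40% = 1.9149
β_P = Σ w_i β_i = 0.30×0.3795 + 0.11×3.2296 + 0.22×1.0697 + 0.29×0.5090 + 0.08×1.9149 = 1.0052

1.005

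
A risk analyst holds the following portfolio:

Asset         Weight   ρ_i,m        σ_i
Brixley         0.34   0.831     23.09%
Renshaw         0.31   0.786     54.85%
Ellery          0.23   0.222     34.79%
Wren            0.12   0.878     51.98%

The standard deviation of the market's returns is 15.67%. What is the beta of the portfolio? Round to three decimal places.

β_Brixley = 0.831 × 23.09% / 15.67% = 1.2245
β_Renshaw = 0.786 × 54.85% / 15.67% = 2.7513
β_Ellery = 0.222 × 34.79% / 15.67% = 0.4929
β_Wren = 0.878 × 51.98% / 15.67% = 2.9125
β_P = Σ w_i β_i = 0.34×1.2245 + 0.31×2.7513 + 0.23×0.4929 + 0.12×2.9125 = 1.7321

1.732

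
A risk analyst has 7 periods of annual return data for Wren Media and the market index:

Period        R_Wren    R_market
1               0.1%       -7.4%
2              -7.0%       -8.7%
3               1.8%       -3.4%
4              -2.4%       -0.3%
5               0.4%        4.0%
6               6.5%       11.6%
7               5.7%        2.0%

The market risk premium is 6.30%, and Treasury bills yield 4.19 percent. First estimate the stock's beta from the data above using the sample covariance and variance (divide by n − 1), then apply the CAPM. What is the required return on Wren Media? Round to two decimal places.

Mean R_i = (0.1 − 7.0 + 1.8 − 2.4 + 0.4 + 6.5 + 5.7) / 7 = 0.7286%
Mean R_m = (-7.4 − 8.7 − 3.4 − 0.3 + 4.0 + 11.6 + 2.0) / 7 = -0.3143%
Σ(R_i − R̄_i)(R_m − R̄_m) = 144.7629  ⇒  Cov = 144.7629 / 6 = 24.1272
Σ(R_m − R̄_m)² = 295.9686  ⇒  Var(R_m) = 295.9686 / 6 = 49.3281
β = Cov / Var(R_m) = 24.1272 / 49.3281 = 0.4891
E(R) = R_f + β × MRP = 4.19% + 0.4891 × 6.30% = 7.27%

7.27%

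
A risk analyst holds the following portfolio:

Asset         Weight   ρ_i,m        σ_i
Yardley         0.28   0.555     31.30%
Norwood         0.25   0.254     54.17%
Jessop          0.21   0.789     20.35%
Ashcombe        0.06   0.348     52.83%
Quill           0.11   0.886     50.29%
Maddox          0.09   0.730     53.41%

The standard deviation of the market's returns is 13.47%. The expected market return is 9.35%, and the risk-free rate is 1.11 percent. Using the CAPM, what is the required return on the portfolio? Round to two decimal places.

14.07%

β_Yardley = 0.555 × 31.30% / 13.47% = 1.2896
β_Norwood = 0.254 × 54.17% / 13.47% = 1.0215
β_Jessop = 0.789 × 20.35% / 13.47% = 1.1920
β_Ashcombe = 0.348 × 52.83% / 13.47% = 1.3649
β_Quill = 0.886 × 50.29% / 13.47% = 3.3079
β_Maddox = 0.730 × 53.41% / 13.47% = 2.8945
β_P = Σ w_i β_i = 0.28×1.2896 + 0.25×1.0215 + 0.21×1.1920 + 0.06×1.3649 + 0.11×3.3079 + 0.09×2.8945 = 1.5731
MRP = 9.35% − 1.11% = 8.24%
E(R_P) = R_f + β_P × MRP = 1.11% + 1.5731 × 8.24% = 14.07%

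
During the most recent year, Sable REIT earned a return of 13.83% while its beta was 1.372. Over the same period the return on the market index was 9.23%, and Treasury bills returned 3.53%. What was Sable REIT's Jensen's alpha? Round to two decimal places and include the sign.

Market excess return = 9.23% − 3.53% = 5.70%
CAPM benchmark = R_f + β(R_m − R_f) = 3.53% + 1.372 × 5.70% = 11.35040%
α = actual − benchmark = 13.83% − 11.35040% = +2.48%

+2.48%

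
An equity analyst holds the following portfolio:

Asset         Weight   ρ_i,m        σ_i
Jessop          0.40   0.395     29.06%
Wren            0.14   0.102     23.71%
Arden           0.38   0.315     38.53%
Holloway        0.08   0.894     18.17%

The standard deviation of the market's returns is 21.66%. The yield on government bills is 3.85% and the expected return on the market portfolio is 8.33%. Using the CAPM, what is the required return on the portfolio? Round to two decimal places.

β_Jessop = 0.395 × 29.06% / 21.66% = 0.5299
β_Wren = 0.102 × 23.71% / 21.66% = 0.1117
β_Arden = 0.315 × 38.53% / 21.66% = 0.5603
β_Holloway = 0.894 × 18.17% / 21.66% = 0.7500
β_P = Σ w_i β_i = 0.40×0.5299 + 0.14×0.1117 + 0.38×0.5603 + 0.08×0.7500 = 0.5005
MRP = 8.33% − 3.85% = 4.48%
E(R_P) = R_f + β_P × MRP = 3.85% + 0.5005 × 4.48% = 6.09%

6.09%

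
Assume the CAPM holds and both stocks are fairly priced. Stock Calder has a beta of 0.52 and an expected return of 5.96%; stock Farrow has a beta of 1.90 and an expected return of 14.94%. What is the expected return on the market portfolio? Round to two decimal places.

9.08%

Both satisfy E(R) = R_f + β·MRP, so the slope of the SML is
MRP = (14.94% − 5.96%) / (1.90 − 0.52) = 8.98% / 1.38 = 6.5072%
R_f = E(R_Calder) − β_Calder·MRP = 5.96% − 0.52 × 6.5072% = 2.5763%
E(R_m) = R_f + MRP = 2.5763% + 6.5072% = 9.08%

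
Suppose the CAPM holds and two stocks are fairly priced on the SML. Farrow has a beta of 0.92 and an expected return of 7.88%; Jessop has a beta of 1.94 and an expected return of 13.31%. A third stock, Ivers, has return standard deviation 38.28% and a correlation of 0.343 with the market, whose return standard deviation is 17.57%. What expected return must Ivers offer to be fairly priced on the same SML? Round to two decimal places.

6.96%

MRP = (13.31% − 7.88%) / (1.94 − 0.92) = 5.3235%
R_f = 7.88% − 0.92 × 5.3235% = 2.9824%
β_Ivers = ρ·σ_i/σ_m = 0.343 × 38.28 / 17.57 = 0.7473
E(R_Ivers) = R_f + β × MRP = 2.9824% + 0.7473 × 5.3235% = 6.96%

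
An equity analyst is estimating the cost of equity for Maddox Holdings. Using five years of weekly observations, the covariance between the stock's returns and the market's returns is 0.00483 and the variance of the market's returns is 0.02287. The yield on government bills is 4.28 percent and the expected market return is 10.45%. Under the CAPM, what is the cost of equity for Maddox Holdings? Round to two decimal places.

5.58%

β = Cov(R_i, R_m) / Var(R_m) = 0.00483 / 0.02287 = 0.2112
MRP = 10.45% − 4.28% = 6.17%
E(R) = R_f + β × MRP = 4.28% + 0.2112 × 6.17% = 5.58%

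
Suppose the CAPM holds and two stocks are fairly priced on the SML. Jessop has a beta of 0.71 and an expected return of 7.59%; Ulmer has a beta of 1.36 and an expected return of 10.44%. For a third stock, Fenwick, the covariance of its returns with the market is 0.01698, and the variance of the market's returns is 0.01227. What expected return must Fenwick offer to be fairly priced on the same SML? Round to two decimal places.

10.54%

MRP = (10.44% − 7.59%) / (1.36 − 0.71) = 4.3846%
R_f = 7.59% − 0.71 × 4.3846% = 4.4769%
β_Fenwick = Cov / Var(R_m) = 0.01698 / 0.01227 = 1.3839
E(R_Fenwick) = R_f + β × MRP = 4.4769% + 1.3839 × 4.3846% = 10.54%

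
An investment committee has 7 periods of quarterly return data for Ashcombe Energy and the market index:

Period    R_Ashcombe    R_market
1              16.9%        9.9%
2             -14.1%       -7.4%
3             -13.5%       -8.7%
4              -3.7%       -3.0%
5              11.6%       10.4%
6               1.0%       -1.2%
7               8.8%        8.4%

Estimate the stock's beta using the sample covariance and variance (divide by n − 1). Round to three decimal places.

Mean R_i = (16.9 − 14.1 − 13.5 − 3.7 + 11.6 + 1.0 + 8.8) / 7 = 1.0000%
Mean R_m = (9.9 − 7.4 − 8.7 − 3.0 + 10.4 − 1.2 + 8.4) / 7 = 1.2000%
Σ(R_i − R̄_i)(R_m − R̄_m) = 585.1600  ⇒  Cov = 585.1600 / 6 = 97.5267
Σ(R_m − R̄_m)² = 407.5400  ⇒  Var(R_m) = 407.5400 / 6 = 67.9233
β = Cov / Var(R_m) = 97.5267 / 67.9233 = 1.4358

1.436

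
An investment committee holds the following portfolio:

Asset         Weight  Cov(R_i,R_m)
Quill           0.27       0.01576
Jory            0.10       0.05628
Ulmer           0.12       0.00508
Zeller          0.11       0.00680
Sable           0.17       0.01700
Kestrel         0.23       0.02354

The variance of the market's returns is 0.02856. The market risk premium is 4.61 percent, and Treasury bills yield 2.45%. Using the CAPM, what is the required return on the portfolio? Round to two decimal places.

5.60%

β_Quill = 0.01576 / 0.02856 = 0.5518
β_Jory = 0.05628 / 0.02856 = 1.9706
β_Ulmer = 0.00508 / 0.02856 = 0.1779
β_Zeller = 0.00680 / 0.02856 = 0.2381
β_Sable = 0.01700 / 0.02856 = 0.5952
β_Kestrel = 0.02354 / 0.02856 = 0.8242
β_P = Σ w_i β_i = 0.27×0.5518 + 0.10×1.9706 + 0.12×0.1779 + 0.11×0.2381 + 0.17×0.5952 + 0.23×0.8242 = 0.6843
E(R_P) = R_f + β_P × MRP = 2.45% + 0.6843 × 4.61% = 5.60%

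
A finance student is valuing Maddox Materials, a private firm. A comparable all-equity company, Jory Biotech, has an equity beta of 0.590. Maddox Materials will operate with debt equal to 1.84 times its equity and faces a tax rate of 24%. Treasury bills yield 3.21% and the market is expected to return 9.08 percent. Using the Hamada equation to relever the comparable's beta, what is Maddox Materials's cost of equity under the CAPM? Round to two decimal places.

11.52%

β_L = β_U × [1 + (1 − t)(D/E)] = 0.590 × [1 + (1 − 0.24) × 1.84]
    = 0.590 × [1 + 0.76 × 1.84] = 0.590 × 2.3984 = 1.4151
MRP = 9.08% − 3.21% = 5.87%
E(R) = R_f + β_L × MRP = 3.21% + 1.4151 × 5.87% = 11.52%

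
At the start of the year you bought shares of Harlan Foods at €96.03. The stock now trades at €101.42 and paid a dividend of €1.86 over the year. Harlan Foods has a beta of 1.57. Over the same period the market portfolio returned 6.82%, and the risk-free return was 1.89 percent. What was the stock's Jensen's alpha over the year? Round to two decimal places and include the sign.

Realised HPR = (P1 + D1 − P0) / P0 = (101.42 + 1.86 − 96.03) / 96.03 = 7.25 / 96.03 = 7.5497%
MRP = 6.82% − 1.89% = 4.93%
CAPM required = R_f + β·MRP = 1.89% + 1.57 × 4.93% = 9.6301%
α = realised − required = 7.5497% − 9.6301% = -2.08%

-2.08%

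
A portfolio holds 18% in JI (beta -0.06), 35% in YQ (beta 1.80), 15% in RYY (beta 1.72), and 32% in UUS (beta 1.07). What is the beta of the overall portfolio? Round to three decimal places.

1.220

β_P = Σ w_i β_i = 0.18×-0.06 + 0.35×1.80 + 0.15×1.72 + 0.32×1.07 = 1.2196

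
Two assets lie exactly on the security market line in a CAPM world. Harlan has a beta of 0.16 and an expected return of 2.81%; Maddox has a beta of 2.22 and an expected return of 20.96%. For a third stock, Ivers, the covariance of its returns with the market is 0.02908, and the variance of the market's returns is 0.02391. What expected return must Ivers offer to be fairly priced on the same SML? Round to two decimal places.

12.12%

MRP = (20.96% − 2.81%) / (2.22 − 0.16) = 8.8107%
R_f = 2.81% − 0.16 × 8.8107% = 1.4003%
β_Ivers = Cov / Var(R_m) = 0.02908 / 0.02391 = 1.2162
E(R_Ivers) = R_f + β × MRP = 1.4003% + 1.2162 × 8.8107% = 12.12%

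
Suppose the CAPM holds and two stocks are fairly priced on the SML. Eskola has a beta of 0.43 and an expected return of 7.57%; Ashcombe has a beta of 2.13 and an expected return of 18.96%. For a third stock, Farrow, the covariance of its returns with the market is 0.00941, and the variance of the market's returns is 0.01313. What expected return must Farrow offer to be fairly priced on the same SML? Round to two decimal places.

9.49%

MRP = (18.96% − 7.57%) / (2.13 − 0.43) = 6.7000%
R_f = 7.57% − 0.43 × 6.7000% = 4.6890%
β_Farrow = Cov / Var(R_m) = 0.00941 / 0.01313 = 0.7167
E(R_Farrow) = R_f + β × MRP = 4.6890% + 0.7167 × 6.7000% = 9.49%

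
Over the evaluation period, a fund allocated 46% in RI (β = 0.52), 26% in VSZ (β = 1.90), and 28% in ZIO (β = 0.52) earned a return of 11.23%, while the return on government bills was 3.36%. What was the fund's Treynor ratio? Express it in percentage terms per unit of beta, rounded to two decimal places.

β_P = 0.46×0.52 + 0.26×1.90 + 0.28×0.52 = 0.8788
Treynor = (R_P − R_f) / β_P = (11.23% − 3.36%) / 0.8788 = 7.87% / 0.8788 = 8.96%

8.96%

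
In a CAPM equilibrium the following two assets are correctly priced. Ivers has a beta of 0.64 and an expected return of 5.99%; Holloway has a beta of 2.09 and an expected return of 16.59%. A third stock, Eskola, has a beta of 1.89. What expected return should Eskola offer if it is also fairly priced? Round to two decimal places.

MRP (SML slope) = (16.59% − 5.99%) / (2.09 − 0.64) = 10.60% / 1.45 = 7.3103%
R_f (intercept) = 5.99% − 0.64 × 7.3103% = 1.3114%
E(R_Eskola) = R_f + β × MRP = 1.3114% + 1.89 × 7.3103% = 15.13%

15.13%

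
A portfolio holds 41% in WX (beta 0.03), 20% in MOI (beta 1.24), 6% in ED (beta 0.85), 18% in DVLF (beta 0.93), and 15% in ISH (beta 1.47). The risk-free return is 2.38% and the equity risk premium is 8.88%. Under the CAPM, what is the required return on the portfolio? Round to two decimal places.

β_P = Σ w_i β_i = 0.41×0.03 + 0.20×1.24 + 0.06×0.85 + 0.18×0.93 + 0.15×1.47 = 0.6992
E(R_P) = R_f + β_P × MRP = 2.38% + 0.6992 × 8.88% = 8.59%

8.59%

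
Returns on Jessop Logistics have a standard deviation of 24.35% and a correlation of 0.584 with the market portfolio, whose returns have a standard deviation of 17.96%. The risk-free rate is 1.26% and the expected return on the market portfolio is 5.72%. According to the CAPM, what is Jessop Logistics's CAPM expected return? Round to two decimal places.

β = ρ × σ_i / σ_m = 0.584 × 24.35% / 17.96% = 0.7918
MRP = 5.72% − 1.26% = 4.46%
E(R) = 1.26% + 0.7918 × 4.46% = 4.79%

4.79%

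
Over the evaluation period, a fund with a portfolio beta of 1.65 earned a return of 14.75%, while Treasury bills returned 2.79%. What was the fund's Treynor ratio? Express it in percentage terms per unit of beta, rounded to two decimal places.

Treynor = (R_P − R_f) / β_P = (14.75% − 2.79%) / 1.6500 = 11.96% / 1.6500 = 7.25%

7.25%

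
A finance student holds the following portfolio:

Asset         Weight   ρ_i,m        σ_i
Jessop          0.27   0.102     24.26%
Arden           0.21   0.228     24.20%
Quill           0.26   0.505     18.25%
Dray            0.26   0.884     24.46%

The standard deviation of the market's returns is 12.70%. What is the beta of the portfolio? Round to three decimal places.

0.775

β_Jessop = 0.102 × 24.26% / 12.70% = 0.1948
β_Arden = 0.228 × 24.20% / 12.70% = 0.4345
β_Quill = 0.505 × 18.25% / 12.70% = 0.7257
β_Dray = 0.884 × 24.46% / 12.70% = 1.7026
β_P = Σ w_i β_i = 0.27×0.1948 + 0.21×0.4345 + 0.26×0.7257 + 0.26×1.7026 = 0.7752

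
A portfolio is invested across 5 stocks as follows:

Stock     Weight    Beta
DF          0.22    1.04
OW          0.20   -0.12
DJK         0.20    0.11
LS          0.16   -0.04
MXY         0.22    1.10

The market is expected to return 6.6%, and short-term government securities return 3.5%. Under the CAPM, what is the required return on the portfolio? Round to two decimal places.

β_P = Σ w_i β_i = 0.22×1.04 + 0.20×-0.12 + 0.20×0.11 + 0.16×-0.04 + 0.22×1.10 = 0.4624
MRP = 6.6% − 3.5% = 3.10%
E(R_P) = R_f + β_P × MRP = 3.5% + 0.4624 × 3.1% = 4.93%

4.93%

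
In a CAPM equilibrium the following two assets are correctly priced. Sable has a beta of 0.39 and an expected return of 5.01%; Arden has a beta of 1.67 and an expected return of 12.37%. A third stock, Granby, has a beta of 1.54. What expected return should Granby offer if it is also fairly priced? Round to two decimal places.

11.62%

MRP (SML slope) = (12.37% − 5.01%) / (1.67 − 0.39) = 7.36% / 1.28 = 5.7500%
R_f (intercept) = 5.01% − 0.39 × 5.7500% = 2.7675%
E(R_Granby) = R_f + β × MRP = 2.7675% + 1.54 × 5.7500% = 11.62%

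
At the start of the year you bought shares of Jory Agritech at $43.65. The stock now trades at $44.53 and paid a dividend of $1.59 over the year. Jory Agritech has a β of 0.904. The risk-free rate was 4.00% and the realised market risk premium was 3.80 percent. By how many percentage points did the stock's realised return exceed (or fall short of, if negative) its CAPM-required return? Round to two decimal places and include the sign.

Realised HPR = (P1 + D1 − P0) / P0 = (44.53 + 1.59 − 43.65) / 43.65 = 2.47 / 43.65 = 5.6586%
CAPM required = R_f + β·MRP = 4.00% + 0.904 × 3.80% = 7.43520%
α = realised − required = 5.6586% − 7.43520% = -1.78%

-1.78%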